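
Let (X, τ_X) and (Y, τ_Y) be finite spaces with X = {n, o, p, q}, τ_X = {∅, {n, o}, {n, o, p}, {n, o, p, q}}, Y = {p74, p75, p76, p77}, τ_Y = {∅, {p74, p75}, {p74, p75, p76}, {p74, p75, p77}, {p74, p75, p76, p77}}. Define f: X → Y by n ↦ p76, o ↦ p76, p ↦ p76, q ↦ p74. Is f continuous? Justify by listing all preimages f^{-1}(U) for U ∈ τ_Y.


f is NOT continuous.

Compute f^{-1}(U) for each U ∈ τ_Y:
  U = ∅: f^{-1}(U) = ∅ ∈ τ_X ✓.
  U = {p74, p75}: f^{-1}(U) = {q} ∉ τ_X ✗.
  U = {p74, p75, p76}: f^{-1}(U) = {n, o, p, q} ∈ τ_X ✓.
  U = {p74, p75, p77}: f^{-1}(U) = {q} ∉ τ_X ✗.
  U = {p74, p75, p76, p77}: f^{-1}(U) = {n, o, p, q} ∈ τ_X ✓.
Found U = {p74, p75} with f^{-1}(U) = {q} not in τ_X. Therefore f is NOT continuous.


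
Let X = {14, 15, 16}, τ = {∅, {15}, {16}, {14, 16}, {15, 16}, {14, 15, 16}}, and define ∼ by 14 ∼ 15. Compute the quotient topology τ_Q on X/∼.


X/∼ = {[14=15], [16]}; |τ_Q| = 3.

Equivalence classes: [14=15], [16].
Quotient map π: X → X/∼ sends 14 ↦ [14=15], 15 ↦ [14=15], 16 ↦ [16].
For each subset V ⊆ X/∼, compute π^{-1}(V) ⊆ X and check whether π^{-1}(V) ∈ τ. V is open in τ_Q iff π^{-1}(V) ∈ τ.
  V = {}: π^{-1}(V) = ∅ ∈ τ ✓.
  V = {[14=15]}: π^{-1}(V) = {14, 15} ∉ τ ✗.
  V = {[16]}: π^{-1}(V) = {16} ∈ τ ✓.
  V = {[14=15], [16]}: π^{-1}(V) = {14, 15, 16} ∈ τ ✓.
Open sets in the quotient: τ_Q = {{}, {[16]}, {[14=15], [16]}} (3 elements).


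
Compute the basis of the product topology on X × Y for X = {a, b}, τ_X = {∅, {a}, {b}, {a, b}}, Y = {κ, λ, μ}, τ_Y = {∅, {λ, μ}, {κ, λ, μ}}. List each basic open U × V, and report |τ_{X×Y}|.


Basis B = {∅ × ∅, {a} × {λ, μ}, {b} × {λ, μ}, {a} × {κ, λ, μ}, {b} × {κ, λ, μ}, {a, b} × {λ, μ}, {a, b} × {κ, λ, μ}}; |τ_{X×Y}| = 9.

Enumerate products U × V with U ∈ τ_X, V ∈ τ_Y (deduplicated):
  ∅ × ∅ = {} (∅)
  {a} × {λ, μ} = {(a,λ), (a,μ)}
  {b} × {λ, μ} = {(b,λ), (b,μ)}
  {a} × {κ, λ, μ} = {(a,κ), (a,λ), (a,μ)}
  {b} × {κ, λ, μ} = {(b,κ), (b,λ), (b,μ)}
  {a, b} × {λ, μ} = {(a,λ), (a,μ), (b,λ), (b,μ)}
  {a, b} × {κ, λ, μ} = {(a,κ), (a,λ), (a,μ), (b,κ), (b,λ), (b,μ)}
These 7 distinct sets form the basis B.
Close under arbitrary unions to get τ_{X×Y}; counting gives |τ_{X×Y}| = 9.


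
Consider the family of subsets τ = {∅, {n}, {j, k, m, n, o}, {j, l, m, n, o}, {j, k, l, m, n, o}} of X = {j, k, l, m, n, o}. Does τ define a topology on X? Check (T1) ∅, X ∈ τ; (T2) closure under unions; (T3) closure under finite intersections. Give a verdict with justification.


τ is NOT a topology on X.

Axiom (T1): ∅ ∈ τ? Yes; X ∈ τ? Yes.
Axiom (T2/T3): check pairwise unions and intersections of members of τ.
Counterexample for (T3): {j, k, m, n, o} ∩ {j, l, m, n, o} = {j, m, n, o} ∉ τ. Therefore τ is NOT a topology.


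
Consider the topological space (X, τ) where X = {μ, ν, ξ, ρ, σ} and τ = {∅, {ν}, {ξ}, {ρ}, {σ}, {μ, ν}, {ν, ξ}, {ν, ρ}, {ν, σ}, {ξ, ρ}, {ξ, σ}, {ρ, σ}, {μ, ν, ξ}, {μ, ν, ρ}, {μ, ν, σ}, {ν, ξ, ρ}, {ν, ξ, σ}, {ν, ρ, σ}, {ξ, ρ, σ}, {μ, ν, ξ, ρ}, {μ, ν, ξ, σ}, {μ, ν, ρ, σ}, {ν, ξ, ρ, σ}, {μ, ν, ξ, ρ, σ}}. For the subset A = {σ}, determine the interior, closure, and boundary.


int(A) = {σ}, cl(A) = {σ}, ∂A = ∅.

Closed sets in (X, τ) are complements of opens:
  closed(X, τ) = {∅, {μ}, {ξ}, {ρ}, {σ}, {μ, ν}, {μ, ξ}, {μ, ρ}, {μ, σ}, {ξ, ρ}, {ξ, σ}, {ρ, σ}, {μ, ν, ξ}, {μ, ν, ρ}, {μ, ν, σ}, {μ, ξ, ρ}, {μ, ξ, σ}, {μ, ρ, σ}, {ξ, ρ, σ}, {μ, ν, ξ, ρ}, {μ, ν, ξ, σ}, {μ, ν, ρ, σ}, {μ, ξ, ρ, σ}, {μ, ν, ξ, ρ, σ}}.
int(A) = ⋃ {U ∈ τ : U ⊆ A}. Opens contained in A: ∅, {σ}.
Taking the union of these: int(A) = {σ}.
cl(A) = ⋂ {C closed : A ⊆ C}. Closed sets containing A: {σ}, {μ, σ}, {ξ, σ}, {ρ, σ}, {μ, ν, σ}, {μ, ξ, σ}, {μ, ρ, σ}, {ξ, ρ, σ}, {μ, ν, ξ, σ}, {μ, ν, ρ, σ}, {μ, ξ, ρ, σ}, {μ, ν, ξ, ρ, σ}.
Intersecting these: cl(A) = {σ}.
∂A = cl(A) ∖ int(A) = {σ} ∖ {σ} = ∅.


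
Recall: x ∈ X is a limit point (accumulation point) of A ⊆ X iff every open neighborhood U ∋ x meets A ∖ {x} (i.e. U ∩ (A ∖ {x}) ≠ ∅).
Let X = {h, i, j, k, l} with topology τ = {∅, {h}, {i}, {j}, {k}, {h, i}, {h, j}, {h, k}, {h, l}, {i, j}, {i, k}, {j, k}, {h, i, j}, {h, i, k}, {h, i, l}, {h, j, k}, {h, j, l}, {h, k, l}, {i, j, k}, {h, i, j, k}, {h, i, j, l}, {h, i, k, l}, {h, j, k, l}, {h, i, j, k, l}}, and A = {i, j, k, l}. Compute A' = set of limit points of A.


A' = ∅

For each x ∈ X, list the open sets U ∈ τ with x ∈ U, then check whether U ∩ (A ∖ {x}) ≠ ∅ for every such U.
  x = h: open {h} ∋ x has {h} ∩ (A ∖ {h}) = ∅, so x is NOT a limit point.
  x = i: open {i} ∋ x has {i} ∩ (A ∖ {i}) = ∅, so x is NOT a limit point.
  x = j: open {j} ∋ x has {j} ∩ (A ∖ {j}) = ∅, so x is NOT a limit point.
  x = k: open {k} ∋ x has {k} ∩ (A ∖ {k}) = ∅, so x is NOT a limit point.
  x = l: open {h, l} ∋ x has {h, l} ∩ (A ∖ {l}) = ∅, so x is NOT a limit point.
Collecting: A' = ∅.


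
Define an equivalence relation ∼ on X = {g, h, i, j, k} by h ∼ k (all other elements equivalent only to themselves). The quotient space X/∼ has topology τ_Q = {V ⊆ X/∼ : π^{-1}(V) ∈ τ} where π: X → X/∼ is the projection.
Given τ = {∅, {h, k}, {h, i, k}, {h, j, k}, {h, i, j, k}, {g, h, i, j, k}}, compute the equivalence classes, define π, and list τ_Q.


X/∼ = {[g], [h=k], [i], [j]}; |τ_Q| = 6.

Equivalence classes: [g], [h=k], [i], [j].
Quotient map π: X → X/∼ sends g ↦ [g], h ↦ [h=k], i ↦ [i], j ↦ [j], k ↦ [h=k].
For each subset V ⊆ X/∼, compute π^{-1}(V) ⊆ X and check whether π^{-1}(V) ∈ τ. V is open in τ_Q iff π^{-1}(V) ∈ τ.
  V = {}: π^{-1}(V) = ∅ ∈ τ ✓.
  V = {[g]}: π^{-1}(V) = {g} ∉ τ ✗.
  V = {[h=k]}: π^{-1}(V) = {h, k} ∈ τ ✓.
  V = {[g], [h=k]}: π^{-1}(V) = {g, h, k} ∉ τ ✗.
  V = {[i]}: π^{-1}(V) = {i} ∉ τ ✗.
  V = {[g], [i]}: π^{-1}(V) = {g, i} ∉ τ ✗.
  V = {[h=k], [i]}: π^{-1}(V) = {h, i, k} ∈ τ ✓.
  V = {[g], [h=k], [i]}: π^{-1}(V) = {g, h, i, k} ∉ τ ✗.
  V = {[j]}: π^{-1}(V) = {j} ∉ τ ✗.
  V = {[g], [j]}: π^{-1}(V) = {g, j} ∉ τ ✗.
  V = {[h=k], [j]}: π^{-1}(V) = {h, j, k} ∈ τ ✓.
  V = {[g], [h=k], [j]}: π^{-1}(V) = {g, h, j, k} ∉ τ ✗.
  V = {[i], [j]}: π^{-1}(V) = {i, j} ∉ τ ✗.
  V = {[g], [i], [j]}: π^{-1}(V) = {g, i, j} ∉ τ ✗.
  V = {[h=k], [i], [j]}: π^{-1}(V) = {h, i, j, k} ∈ τ ✓.
  V = {[g], [h=k], [i], [j]}: π^{-1}(V) = {g, h, i, j, k} ∈ τ ✓.
Open sets in the quotient: τ_Q = {{}, {[h=k]}, {[h=k], [i]}, {[h=k], [j]}, {[h=k], [i], [j]}, {[g], [h=k], [i], [j]}} (6 elements).


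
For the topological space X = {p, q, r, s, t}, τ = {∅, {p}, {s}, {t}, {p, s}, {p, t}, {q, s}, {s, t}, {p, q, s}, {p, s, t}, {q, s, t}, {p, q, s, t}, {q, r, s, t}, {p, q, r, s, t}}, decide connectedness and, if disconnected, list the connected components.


(X, τ) is disconnected; components = [{p}, {q, r, s, t}].

Find clopen sets (U ∈ τ with X ∖ U ∈ τ):
  U = ∅, X ∖ U = {p, q, r, s, t} — both open, so U is clopen.
  U = {p}, X ∖ U = {q, r, s, t} — both open, so U is clopen.
  U = {q, r, s, t}, X ∖ U = {p} — both open, so U is clopen.
  U = {p, q, r, s, t}, X ∖ U = ∅ — both open, so U is clopen.
Nontrivial clopen(s) exist: e.g. {p}. So (X, τ) is disconnected.
Compute connected components by grouping points that agree on all clopens:
  component: {p}
  component: {q, r, s, t}


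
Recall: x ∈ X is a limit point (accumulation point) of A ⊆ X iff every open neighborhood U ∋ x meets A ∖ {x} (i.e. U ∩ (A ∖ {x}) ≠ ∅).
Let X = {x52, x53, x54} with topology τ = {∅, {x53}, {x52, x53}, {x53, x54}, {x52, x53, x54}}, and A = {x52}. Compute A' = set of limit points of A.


A' = ∅

For each x ∈ X, list the open sets U ∈ τ with x ∈ U, then check whether U ∩ (A ∖ {x}) ≠ ∅ for every such U.
  x = x52: open {x52, x53} ∋ x has {x52, x53} ∩ (A ∖ {x52}) = ∅, so x is NOT a limit point.
  x = x53: open {x53} ∋ x has {x53} ∩ (A ∖ {x53}) = ∅, so x is NOT a limit point.
  x = x54: open {x53, x54} ∋ x has {x53, x54} ∩ (A ∖ {x54}) = ∅, so x is NOT a limit point.
Collecting: A' = ∅.


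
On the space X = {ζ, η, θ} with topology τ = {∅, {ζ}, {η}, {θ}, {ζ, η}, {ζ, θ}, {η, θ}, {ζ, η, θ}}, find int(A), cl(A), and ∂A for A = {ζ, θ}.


int(A) = {ζ, θ}, cl(A) = {ζ, θ}, ∂A = ∅.

Closed sets in (X, τ) are complements of opens:
  closed(X, τ) = {∅, {ζ}, {η}, {θ}, {ζ, η}, {ζ, θ}, {η, θ}, {ζ, η, θ}}.
int(A) = ⋃ {U ∈ τ : U ⊆ A}. Opens contained in A: ∅, {ζ}, {θ}, {ζ, θ}.
Taking the union of these: int(A) = {ζ, θ}.
cl(A) = ⋂ {C closed : A ⊆ C}. Closed sets containing A: {ζ, θ}, {ζ, η, θ}.
Intersecting these: cl(A) = {ζ, θ}.
∂A = cl(A) ∖ int(A) = {ζ, θ} ∖ {ζ, θ} = ∅.


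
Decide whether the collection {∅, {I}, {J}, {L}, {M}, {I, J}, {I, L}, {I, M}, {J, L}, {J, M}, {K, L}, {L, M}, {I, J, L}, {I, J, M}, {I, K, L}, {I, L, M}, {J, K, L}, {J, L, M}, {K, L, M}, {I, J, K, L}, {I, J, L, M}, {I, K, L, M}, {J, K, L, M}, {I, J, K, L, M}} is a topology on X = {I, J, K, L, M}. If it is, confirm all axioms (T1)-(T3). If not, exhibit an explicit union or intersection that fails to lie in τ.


τ IS a topology on X.

Axiom (T1): ∅ ∈ τ? Yes; X ∈ τ? Yes.
Axiom (T2/T3): check pairwise unions and intersections of members of τ.
All pairwise intersections and unions checked — each lies in τ. Therefore τ satisfies (T1), (T2), (T3): it IS a topology on X.


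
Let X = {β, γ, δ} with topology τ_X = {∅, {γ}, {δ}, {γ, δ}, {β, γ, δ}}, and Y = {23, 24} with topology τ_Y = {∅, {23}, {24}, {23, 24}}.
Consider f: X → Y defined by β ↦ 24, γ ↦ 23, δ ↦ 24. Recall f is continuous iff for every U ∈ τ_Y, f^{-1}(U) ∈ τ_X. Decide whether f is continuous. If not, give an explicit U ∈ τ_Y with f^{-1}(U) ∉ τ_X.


f is NOT continuous.

Compute f^{-1}(U) for each U ∈ τ_Y:
  U = ∅: f^{-1}(U) = ∅ ∈ τ_X ✓.
  U = {23}: f^{-1}(U) = {γ} ∈ τ_X ✓.
  U = {24}: f^{-1}(U) = {β, δ} ∉ τ_X ✗.
  U = {23, 24}: f^{-1}(U) = {β, γ, δ} ∈ τ_X ✓.
Found U = {24} with f^{-1}(U) = {β, δ} not in τ_X. Therefore f is NOT continuous.


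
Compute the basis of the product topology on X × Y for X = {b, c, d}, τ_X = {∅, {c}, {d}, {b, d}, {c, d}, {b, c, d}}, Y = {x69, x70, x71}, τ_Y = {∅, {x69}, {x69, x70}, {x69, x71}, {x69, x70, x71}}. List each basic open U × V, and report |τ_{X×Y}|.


Basis B = {∅ × ∅, {c} × {x69}, {d} × {x69}, {b, d} × {x69}, {c} × {x69, x70}, {c} × {x69, x71}, {c, d} × {x69}, {d} × {x69, x70}, {d} × {x69, x71}, {b, c, d} × {x69}, {c} × {x69, x70, x71}, {d} × {x69, x70, x71}, {b, d} × {x69, x70}, {b, d} × {x69, x71}, {c, d} × {x69, x70}, {c, d} × {x69, x71}, {b, d} × {x69, x70, x71}, {b, c, d} × {x69, x70}, {b, c, d} × {x69, x71}, {c, d} × {x69, x70, x71}, {b, c, d} × {x69, x70, x71}}; |τ_{X×Y}| = 70.

Enumerate products U × V with U ∈ τ_X, V ∈ τ_Y (deduplicated):
  ∅ × ∅ = {} (∅)
  {c} × {x69} = {(c,x69)}
  {d} × {x69} = {(d,x69)}
  {b, d} × {x69} = {(b,x69), (d,x69)}
  {c} × {x69, x70} = {(c,x69), (c,x70)}
  {c} × {x69, x71} = {(c,x69), (c,x71)}
  {c, d} × {x69} = {(c,x69), (d,x69)}
  {d} × {x69, x70} = {(d,x69), (d,x70)}
  {d} × {x69, x71} = {(d,x69), (d,x71)}
  {b, c, d} × {x69} = {(b,x69), (c,x69), (d,x69)}
  {c} × {x69, x70, x71} = {(c,x69), (c,x70), (c,x71)}
  {d} × {x69, x70, x71} = {(d,x69), (d,x70), (d,x71)}
  {b, d} × {x69, x70} = {(b,x69), (b,x70), (d,x69), (d,x70)}
  {b, d} × {x69, x71} = {(b,x69), (b,x71), (d,x69), (d,x71)}
  {c, d} × {x69, x70} = {(c,x69), (c,x70), (d,x69), (d,x70)}
  {c, d} × {x69, x71} = {(c,x69), (c,x71), (d,x69), (d,x71)}
  {b, d} × {x69, x70, x71} = {(b,x69), (b,x70), (b,x71), (d,x69), (d,x70), (d,x71)}
  {b, c, d} × {x69, x70} = {(b,x69), (b,x70), (c,x69), (c,x70), (d,x69), (d,x70)}
  {b, c, d} × {x69, x71} = {(b,x69), (b,x71), (c,x69), (c,x71), (d,x69), (d,x71)}
  {c, d} × {x69, x70, x71} = {(c,x69), (c,x70), (c,x71), (d,x69), (d,x70), (d,x71)}
  {b, c, d} × {x69, x70, x71} = {(b,x69), (b,x70), (b,x71), (c,x69), (c,x70), (c,x71), (d,x69), (d,x70), (d,x71)}
These 21 distinct sets form the basis B.
Close under arbitrary unions to get τ_{X×Y}; counting gives |τ_{X×Y}| = 70.


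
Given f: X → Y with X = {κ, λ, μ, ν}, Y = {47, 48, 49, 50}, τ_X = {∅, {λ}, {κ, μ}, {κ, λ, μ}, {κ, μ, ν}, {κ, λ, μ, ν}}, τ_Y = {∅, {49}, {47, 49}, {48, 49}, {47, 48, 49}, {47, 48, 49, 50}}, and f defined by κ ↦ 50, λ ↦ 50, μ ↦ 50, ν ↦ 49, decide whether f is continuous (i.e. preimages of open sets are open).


f is NOT continuous.

Compute f^{-1}(U) for each U ∈ τ_Y:
  U = ∅: f^{-1}(U) = ∅ ∈ τ_X ✓.
  U = {49}: f^{-1}(U) = {ν} ∉ τ_X ✗.
  U = {47, 49}: f^{-1}(U) = {ν} ∉ τ_X ✗.
  U = {48, 49}: f^{-1}(U) = {ν} ∉ τ_X ✗.
  U = {47, 48, 49}: f^{-1}(U) = {ν} ∉ τ_X ✗.
  U = {47, 48, 49, 50}: f^{-1}(U) = {κ, λ, μ, ν} ∈ τ_X ✓.
Found U = {49} with f^{-1}(U) = {ν} not in τ_X. Therefore f is NOT continuous.


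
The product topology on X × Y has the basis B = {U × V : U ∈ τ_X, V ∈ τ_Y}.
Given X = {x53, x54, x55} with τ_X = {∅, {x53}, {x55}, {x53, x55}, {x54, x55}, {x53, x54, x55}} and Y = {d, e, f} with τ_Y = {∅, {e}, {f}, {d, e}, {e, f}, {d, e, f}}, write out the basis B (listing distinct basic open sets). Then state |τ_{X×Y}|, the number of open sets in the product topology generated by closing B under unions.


Basis B = {∅ × ∅, {x53} × {e}, {x53} × {f}, {x55} × {e}, {x55} × {f}, {x53} × {d, e}, {x53} × {e, f}, {x53, x55} × {e}, {x53, x55} × {f}, {x54, x55} × {e}, {x54, x55} × {f}, {x55} × {d, e}, {x55} × {e, f}, {x53} × {d, e, f}, {x53, x54, x55} × {e}, {x53, x54, x55} × {f}, {x55} × {d, e, f}, {x53, x55} × {d, e}, {x53, x55} × {e, f}, {x54, x55} × {d, e}, {x54, x55} × {e, f}, {x53, x55} × {d, e, f}, {x53, x54, x55} × {d, e}, {x53, x54, x55} × {e, f}, {x54, x55} × {d, e, f}, {x53, x54, x55} × {d, e, f}}; |τ_{X×Y}| = 108.

Enumerate products U × V with U ∈ τ_X, V ∈ τ_Y (deduplicated):
  ∅ × ∅ = {} (∅)
  {x53} × {e} = {(x53,e)}
  {x53} × {f} = {(x53,f)}
  {x55} × {e} = {(x55,e)}
  {x55} × {f} = {(x55,f)}
  {x53} × {d, e} = {(x53,d), (x53,e)}
  {x53} × {e, f} = {(x53,e), (x53,f)}
  {x53, x55} × {e} = {(x53,e), (x55,e)}
  {x53, x55} × {f} = {(x53,f), (x55,f)}
  {x54, x55} × {e} = {(x54,e), (x55,e)}
  {x54, x55} × {f} = {(x54,f), (x55,f)}
  {x55} × {d, e} = {(x55,d), (x55,e)}
  {x55} × {e, f} = {(x55,e), (x55,f)}
  {x53} × {d, e, f} = {(x53,d), (x53,e), (x53,f)}
  {x53, x54, x55} × {e} = {(x53,e), (x54,e), (x55,e)}
  {x53, x54, x55} × {f} = {(x53,f), (x54,f), (x55,f)}
  {x55} × {d, e, f} = {(x55,d), (x55,e), (x55,f)}
  {x53, x55} × {d, e} = {(x53,d), (x53,e), (x55,d), (x55,e)}
  {x53, x55} × {e, f} = {(x53,e), (x53,f), (x55,e), (x55,f)}
  {x54, x55} × {d, e} = {(x54,d), (x54,e), (x55,d), (x55,e)}
  {x54, x55} × {e, f} = {(x54,e), (x54,f), (x55,e), (x55,f)}
  {x53, x55} × {d, e, f} = {(x53,d), (x53,e), (x53,f), (x55,d), (x55,e), (x55,f)}
  {x53, x54, x55} × {d, e} = {(x53,d), (x53,e), (x54,d), (x54,e), (x55,d), (x55,e)}
  {x53, x54, x55} × {e, f} = {(x53,e), (x53,f), (x54,e), (x54,f), (x55,e), (x55,f)}
  {x54, x55} × {d, e, f} = {(x54,d), (x54,e), (x54,f), (x55,d), (x55,e), (x55,f)}
  {x53, x54, x55} × {d, e, f} = {(x53,d), (x53,e), (x53,f), (x54,d), (x54,e), (x54,f), (x55,d), (x55,e), (x55,f)}
These 26 distinct sets form the basis B.
Close under arbitrary unions to get τ_{X×Y}; counting gives |τ_{X×Y}| = 108.


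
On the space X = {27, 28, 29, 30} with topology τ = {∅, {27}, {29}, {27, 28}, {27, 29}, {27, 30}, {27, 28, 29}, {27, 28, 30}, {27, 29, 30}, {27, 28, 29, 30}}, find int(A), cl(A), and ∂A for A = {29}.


int(A) = {29}, cl(A) = {29}, ∂A = ∅.

Closed sets in (X, τ) are complements of opens:
  closed(X, τ) = {∅, {28}, {29}, {30}, {28, 29}, {28, 30}, {29, 30}, {27, 28, 30}, {28, 29, 30}, {27, 28, 29, 30}}.
int(A) = ⋃ {U ∈ τ : U ⊆ A}. Opens contained in A: ∅, {29}.
Taking the union of these: int(A) = {29}.
cl(A) = ⋂ {C closed : A ⊆ C}. Closed sets containing A: {29}, {28, 29}, {29, 30}, {28, 29, 30}, {27, 28, 29, 30}.
Intersecting these: cl(A) = {29}.
∂A = cl(A) ∖ int(A) = {29} ∖ {29} = ∅.


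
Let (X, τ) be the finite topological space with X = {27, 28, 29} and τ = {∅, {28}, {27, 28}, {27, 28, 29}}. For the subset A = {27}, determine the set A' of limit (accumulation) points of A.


A' = {29}

For each x ∈ X, list the open sets U ∈ τ with x ∈ U, then check whether U ∩ (A ∖ {x}) ≠ ∅ for every such U.
  x = 27: open {27, 28} ∋ x has {27, 28} ∩ (A ∖ {27}) = ∅, so x is NOT a limit point.
  x = 28: open {28} ∋ x has {28} ∩ (A ∖ {28}) = ∅, so x is NOT a limit point.
  x = 29: opens ∋ x are {27, 28, 29}; each meets A ∖ {29}, so x IS a limit point.
Collecting: A' = {29}.


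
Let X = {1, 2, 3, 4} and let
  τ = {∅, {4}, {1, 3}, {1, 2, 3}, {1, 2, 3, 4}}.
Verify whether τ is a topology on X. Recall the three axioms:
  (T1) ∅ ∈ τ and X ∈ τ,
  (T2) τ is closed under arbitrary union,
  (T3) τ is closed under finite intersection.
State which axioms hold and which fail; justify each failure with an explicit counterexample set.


τ is NOT a topology on X.

Axiom (T1): ∅ ∈ τ? Yes; X ∈ τ? Yes.
Axiom (T2/T3): check pairwise unions and intersections of members of τ.
Counterexample for (T2): {4} ∪ {1, 3} = {1, 3, 4} ∉ τ. Therefore τ is NOT a topology.


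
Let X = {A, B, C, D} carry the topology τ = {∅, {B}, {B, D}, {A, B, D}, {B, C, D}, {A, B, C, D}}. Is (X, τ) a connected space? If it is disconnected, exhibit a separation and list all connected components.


(X, τ) is connected.

Find clopen sets (U ∈ τ with X ∖ U ∈ τ):
  U = ∅, X ∖ U = {A, B, C, D} — both open, so U is clopen.
  U = {A, B, C, D}, X ∖ U = ∅ — both open, so U is clopen.
Only trivial clopens (∅ and X) exist, so (X, τ) is connected.
Compute connected components by grouping points that agree on all clopens:
  component: {A, B, C, D}


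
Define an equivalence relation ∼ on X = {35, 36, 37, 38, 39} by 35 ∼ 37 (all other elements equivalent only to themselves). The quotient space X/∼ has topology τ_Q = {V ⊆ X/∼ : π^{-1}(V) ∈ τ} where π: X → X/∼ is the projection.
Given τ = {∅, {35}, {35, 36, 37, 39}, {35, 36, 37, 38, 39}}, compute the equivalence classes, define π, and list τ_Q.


X/∼ = {[35=37], [36], [38], [39]}; |τ_Q| = 3.

Equivalence classes: [35=37], [36], [38], [39].
Quotient map π: X → X/∼ sends 35 ↦ [35=37], 36 ↦ [36], 37 ↦ [35=37], 38 ↦ [38], 39 ↦ [39].
For each subset V ⊆ X/∼, compute π^{-1}(V) ⊆ X and check whether π^{-1}(V) ∈ τ. V is open in τ_Q iff π^{-1}(V) ∈ τ.
  V = {}: π^{-1}(V) = ∅ ∈ τ ✓.
  V = {[35=37]}: π^{-1}(V) = {35, 37} ∉ τ ✗.
  V = {[36]}: π^{-1}(V) = {36} ∉ τ ✗.
  V = {[35=37], [36]}: π^{-1}(V) = {35, 36, 37} ∉ τ ✗.
  V = {[38]}: π^{-1}(V) = {38} ∉ τ ✗.
  V = {[35=37], [38]}: π^{-1}(V) = {35, 37, 38} ∉ τ ✗.
  V = {[36], [38]}: π^{-1}(V) = {36, 38} ∉ τ ✗.
  V = {[35=37], [36], [38]}: π^{-1}(V) = {35, 36, 37, 38} ∉ τ ✗.
  V = {[39]}: π^{-1}(V) = {39} ∉ τ ✗.
  V = {[35=37], [39]}: π^{-1}(V) = {35, 37, 39} ∉ τ ✗.
  V = {[36], [39]}: π^{-1}(V) = {36, 39} ∉ τ ✗.
  V = {[35=37], [36], [39]}: π^{-1}(V) = {35, 36, 37, 39} ∈ τ ✓.
  V = {[38], [39]}: π^{-1}(V) = {38, 39} ∉ τ ✗.
  V = {[35=37], [38], [39]}: π^{-1}(V) = {35, 37, 38, 39} ∉ τ ✗.
  V = {[36], [38], [39]}: π^{-1}(V) = {36, 38, 39} ∉ τ ✗.
  V = {[35=37], [36], [38], [39]}: π^{-1}(V) = {35, 36, 37, 38, 39} ∈ τ ✓.
Open sets in the quotient: τ_Q = {{}, {[35=37], [36], [39]}, {[35=37], [36], [38], [39]}} (3 elements).


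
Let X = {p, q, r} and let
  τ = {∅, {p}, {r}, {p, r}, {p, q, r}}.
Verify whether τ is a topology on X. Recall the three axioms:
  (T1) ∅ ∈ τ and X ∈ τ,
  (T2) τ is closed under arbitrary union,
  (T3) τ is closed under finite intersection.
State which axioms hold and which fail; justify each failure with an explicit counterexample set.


τ IS a topology on X.

Axiom (T1): ∅ ∈ τ? Yes; X ∈ τ? Yes.
Axiom (T2/T3): check pairwise unions and intersections of members of τ.
All pairwise intersections and unions checked — each lies in τ. Therefore τ satisfies (T1), (T2), (T3): it IS a topology on X.


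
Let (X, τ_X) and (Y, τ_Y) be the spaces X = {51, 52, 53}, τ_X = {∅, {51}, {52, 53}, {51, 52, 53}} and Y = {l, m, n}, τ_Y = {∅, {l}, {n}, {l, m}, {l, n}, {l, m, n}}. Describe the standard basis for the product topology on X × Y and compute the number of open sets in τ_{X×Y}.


Basis B = {∅ × ∅, {51} × {l}, {51} × {n}, {51} × {l, m}, {51} × {l, n}, {52, 53} × {l}, {52, 53} × {n}, {51} × {l, m, n}, {51, 52, 53} × {l}, {51, 52, 53} × {n}, {52, 53} × {l, m}, {52, 53} × {l, n}, {51, 52, 53} × {l, m}, {51, 52, 53} × {l, n}, {52, 53} × {l, m, n}, {51, 52, 53} × {l, m, n}}; |τ_{X×Y}| = 36.

Enumerate products U × V with U ∈ τ_X, V ∈ τ_Y (deduplicated):
  ∅ × ∅ = {} (∅)
  {51} × {l} = {(51,l)}
  {51} × {n} = {(51,n)}
  {51} × {l, m} = {(51,l), (51,m)}
  {51} × {l, n} = {(51,l), (51,n)}
  {52, 53} × {l} = {(52,l), (53,l)}
  {52, 53} × {n} = {(52,n), (53,n)}
  {51} × {l, m, n} = {(51,l), (51,m), (51,n)}
  {51, 52, 53} × {l} = {(51,l), (52,l), (53,l)}
  {51, 52, 53} × {n} = {(51,n), (52,n), (53,n)}
  {52, 53} × {l, m} = {(52,l), (52,m), (53,l), (53,m)}
  {52, 53} × {l, n} = {(52,l), (52,n), (53,l), (53,n)}
  {51, 52, 53} × {l, m} = {(51,l), (51,m), (52,l), (52,m), (53,l), (53,m)}
  {51, 52, 53} × {l, n} = {(51,l), (51,n), (52,l), (52,n), (53,l), (53,n)}
  {52, 53} × {l, m, n} = {(52,l), (52,m), (52,n), (53,l), (53,m), (53,n)}
  {51, 52, 53} × {l, m, n} = {(51,l), (51,m), (51,n), (52,l), (52,m), (52,n), (53,l), (53,m), (53,n)}
These 16 distinct sets form the basis B.
Close under arbitrary unions to get τ_{X×Y}; counting gives |τ_{X×Y}| = 36.


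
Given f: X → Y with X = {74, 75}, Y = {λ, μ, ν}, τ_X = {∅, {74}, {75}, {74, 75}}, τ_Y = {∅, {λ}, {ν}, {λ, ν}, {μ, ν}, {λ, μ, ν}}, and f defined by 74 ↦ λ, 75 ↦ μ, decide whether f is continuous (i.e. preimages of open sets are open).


f IS continuous.

Compute f^{-1}(U) for each U ∈ τ_Y:
  U = ∅: f^{-1}(U) = ∅ ∈ τ_X ✓.
  U = {λ}: f^{-1}(U) = {74} ∈ τ_X ✓.
  U = {ν}: f^{-1}(U) = ∅ ∈ τ_X ✓.
  U = {λ, ν}: f^{-1}(U) = {74} ∈ τ_X ✓.
  U = {μ, ν}: f^{-1}(U) = {75} ∈ τ_X ✓.
  U = {λ, μ, ν}: f^{-1}(U) = {74, 75} ∈ τ_X ✓.
Every preimage lies in τ_X, so f IS continuous.


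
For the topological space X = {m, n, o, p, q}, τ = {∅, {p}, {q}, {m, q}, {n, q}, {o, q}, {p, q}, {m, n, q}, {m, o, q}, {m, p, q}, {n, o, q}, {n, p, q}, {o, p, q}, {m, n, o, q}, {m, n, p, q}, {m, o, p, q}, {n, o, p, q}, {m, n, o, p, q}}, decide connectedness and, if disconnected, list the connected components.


(X, τ) is disconnected; components = [{p}, {m, n, o, q}].

Find clopen sets (U ∈ τ with X ∖ U ∈ τ):
  U = ∅, X ∖ U = {m, n, o, p, q} — both open, so U is clopen.
  U = {p}, X ∖ U = {m, n, o, q} — both open, so U is clopen.
  U = {m, n, o, q}, X ∖ U = {p} — both open, so U is clopen.
  U = {m, n, o, p, q}, X ∖ U = ∅ — both open, so U is clopen.
Nontrivial clopen(s) exist: e.g. {p}. So (X, τ) is disconnected.
Compute connected components by grouping points that agree on all clopens:
  component: {p}
  component: {m, n, o, q}


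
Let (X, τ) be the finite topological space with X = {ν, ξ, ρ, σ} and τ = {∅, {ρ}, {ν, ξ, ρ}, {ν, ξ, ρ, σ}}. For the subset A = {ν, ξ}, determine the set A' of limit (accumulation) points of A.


A' = {ν, ξ, σ}

For each x ∈ X, list the open sets U ∈ τ with x ∈ U, then check whether U ∩ (A ∖ {x}) ≠ ∅ for every such U.
  x = ν: opens ∋ x are {ν, ξ, ρ}, {ν, ξ, ρ, σ}; each meets A ∖ {ν}, so x IS a limit point.
  x = ξ: opens ∋ x are {ν, ξ, ρ}, {ν, ξ, ρ, σ}; each meets A ∖ {ξ}, so x IS a limit point.
  x = ρ: open {ρ} ∋ x has {ρ} ∩ (A ∖ {ρ}) = ∅, so x is NOT a limit point.
  x = σ: opens ∋ x are {ν, ξ, ρ, σ}; each meets A ∖ {σ}, so x IS a limit point.
Collecting: A' = {ν, ξ, σ}.


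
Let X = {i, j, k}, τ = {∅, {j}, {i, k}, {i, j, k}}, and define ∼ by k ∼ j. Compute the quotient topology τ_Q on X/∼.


X/∼ = {[i], [j=k]}; |τ_Q| = 2.

Equivalence classes: [i], [j=k].
Quotient map π: X → X/∼ sends i ↦ [i], j ↦ [j=k], k ↦ [j=k].
For each subset V ⊆ X/∼, compute π^{-1}(V) ⊆ X and check whether π^{-1}(V) ∈ τ. V is open in τ_Q iff π^{-1}(V) ∈ τ.
  V = {}: π^{-1}(V) = ∅ ∈ τ ✓.
  V = {[i]}: π^{-1}(V) = {i} ∉ τ ✗.
  V = {[j=k]}: π^{-1}(V) = {j, k} ∉ τ ✗.
  V = {[i], [j=k]}: π^{-1}(V) = {i, j, k} ∈ τ ✓.
Open sets in the quotient: τ_Q = {{}, {[i], [j=k]}} (2 elements).


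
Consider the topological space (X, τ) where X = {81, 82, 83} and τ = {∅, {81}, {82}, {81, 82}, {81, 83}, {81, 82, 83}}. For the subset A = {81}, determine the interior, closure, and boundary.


int(A) = {81}, cl(A) = {81, 83}, ∂A = {83}.

Closed sets in (X, τ) are complements of opens:
  closed(X, τ) = {∅, {82}, {83}, {81, 83}, {82, 83}, {81, 82, 83}}.
int(A) = ⋃ {U ∈ τ : U ⊆ A}. Opens contained in A: ∅, {81}.
Taking the union of these: int(A) = {81}.
cl(A) = ⋂ {C closed : A ⊆ C}. Closed sets containing A: {81, 83}, {81, 82, 83}.
Intersecting these: cl(A) = {81, 83}.
∂A = cl(A) ∖ int(A) = {81, 83} ∖ {81} = {83}.


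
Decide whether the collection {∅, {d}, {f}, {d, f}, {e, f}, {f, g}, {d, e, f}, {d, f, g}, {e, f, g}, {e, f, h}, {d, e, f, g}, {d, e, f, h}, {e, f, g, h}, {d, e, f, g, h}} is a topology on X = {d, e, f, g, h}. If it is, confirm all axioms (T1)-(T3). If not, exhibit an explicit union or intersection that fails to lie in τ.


τ IS a topology on X.

Axiom (T1): ∅ ∈ τ? Yes; X ∈ τ? Yes.
Axiom (T2/T3): check pairwise unions and intersections of members of τ.
All pairwise intersections and unions checked — each lies in τ. Therefore τ satisfies (T1), (T2), (T3): it IS a topology on X.


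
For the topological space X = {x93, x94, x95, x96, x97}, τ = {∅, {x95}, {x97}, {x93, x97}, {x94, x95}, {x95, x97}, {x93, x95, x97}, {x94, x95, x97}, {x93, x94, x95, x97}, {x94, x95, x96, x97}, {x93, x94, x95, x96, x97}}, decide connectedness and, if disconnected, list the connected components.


(X, τ) is connected.

Find clopen sets (U ∈ τ with X ∖ U ∈ τ):
  U = ∅, X ∖ U = {x93, x94, x95, x96, x97} — both open, so U is clopen.
  U = {x93, x94, x95, x96, x97}, X ∖ U = ∅ — both open, so U is clopen.
Only trivial clopens (∅ and X) exist, so (X, τ) is connected.
Compute connected components by grouping points that agree on all clopens:
  component: {x93, x94, x95, x96, x97}


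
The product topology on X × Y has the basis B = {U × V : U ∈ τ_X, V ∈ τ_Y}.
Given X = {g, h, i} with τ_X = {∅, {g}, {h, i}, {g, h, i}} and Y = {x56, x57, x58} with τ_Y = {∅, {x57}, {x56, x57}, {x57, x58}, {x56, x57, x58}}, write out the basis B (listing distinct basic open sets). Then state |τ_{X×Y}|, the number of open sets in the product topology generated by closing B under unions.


Basis B = {∅ × ∅, {g} × {x57}, {g} × {x56, x57}, {g} × {x57, x58}, {h, i} × {x57}, {g} × {x56, x57, x58}, {g, h, i} × {x57}, {h, i} × {x56, x57}, {h, i} × {x57, x58}, {g, h, i} × {x56, x57}, {g, h, i} × {x57, x58}, {h, i} × {x56, x57, x58}, {g, h, i} × {x56, x57, x58}}; |τ_{X×Y}| = 25.

Enumerate products U × V with U ∈ τ_X, V ∈ τ_Y (deduplicated):
  ∅ × ∅ = {} (∅)
  {g} × {x57} = {(g,x57)}
  {g} × {x56, x57} = {(g,x56), (g,x57)}
  {g} × {x57, x58} = {(g,x57), (g,x58)}
  {h, i} × {x57} = {(h,x57), (i,x57)}
  {g} × {x56, x57, x58} = {(g,x56), (g,x57), (g,x58)}
  {g, h, i} × {x57} = {(g,x57), (h,x57), (i,x57)}
  {h, i} × {x56, x57} = {(h,x56), (h,x57), (i,x56), (i,x57)}
  {h, i} × {x57, x58} = {(h,x57), (h,x58), (i,x57), (i,x58)}
  {g, h, i} × {x56, x57} = {(g,x56), (g,x57), (h,x56), (h,x57), (i,x56), (i,x57)}
  {g, h, i} × {x57, x58} = {(g,x57), (g,x58), (h,x57), (h,x58), (i,x57), (i,x58)}
  {h, i} × {x56, x57, x58} = {(h,x56), (h,x57), (h,x58), (i,x56), (i,x57), (i,x58)}
  {g, h, i} × {x56, x57, x58} = {(g,x56), (g,x57), (g,x58), (h,x56), (h,x57), (h,x58), (i,x56), (i,x57), (i,x58)}
These 13 distinct sets form the basis B.
Close under arbitrary unions to get τ_{X×Y}; counting gives |τ_{X×Y}| = 25.


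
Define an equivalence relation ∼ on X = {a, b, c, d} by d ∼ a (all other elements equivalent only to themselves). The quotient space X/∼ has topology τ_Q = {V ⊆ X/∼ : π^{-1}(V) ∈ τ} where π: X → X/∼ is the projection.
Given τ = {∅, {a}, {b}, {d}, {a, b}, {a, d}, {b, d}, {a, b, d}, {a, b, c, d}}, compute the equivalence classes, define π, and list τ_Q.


X/∼ = {[a=d], [b], [c]}; |τ_Q| = 5.

Equivalence classes: [a=d], [b], [c].
Quotient map π: X → X/∼ sends a ↦ [a=d], b ↦ [b], c ↦ [c], d ↦ [a=d].
For each subset V ⊆ X/∼, compute π^{-1}(V) ⊆ X and check whether π^{-1}(V) ∈ τ. V is open in τ_Q iff π^{-1}(V) ∈ τ.
  V = {}: π^{-1}(V) = ∅ ∈ τ ✓.
  V = {[a=d]}: π^{-1}(V) = {a, d} ∈ τ ✓.
  V = {[b]}: π^{-1}(V) = {b} ∈ τ ✓.
  V = {[a=d], [b]}: π^{-1}(V) = {a, b, d} ∈ τ ✓.
  V = {[c]}: π^{-1}(V) = {c} ∉ τ ✗.
  V = {[a=d], [c]}: π^{-1}(V) = {a, c, d} ∉ τ ✗.
  V = {[b], [c]}: π^{-1}(V) = {b, c} ∉ τ ✗.
  V = {[a=d], [b], [c]}: π^{-1}(V) = {a, b, c, d} ∈ τ ✓.
Open sets in the quotient: τ_Q = {{}, {[a=d]}, {[b]}, {[a=d], [b]}, {[a=d], [b], [c]}} (5 elements).


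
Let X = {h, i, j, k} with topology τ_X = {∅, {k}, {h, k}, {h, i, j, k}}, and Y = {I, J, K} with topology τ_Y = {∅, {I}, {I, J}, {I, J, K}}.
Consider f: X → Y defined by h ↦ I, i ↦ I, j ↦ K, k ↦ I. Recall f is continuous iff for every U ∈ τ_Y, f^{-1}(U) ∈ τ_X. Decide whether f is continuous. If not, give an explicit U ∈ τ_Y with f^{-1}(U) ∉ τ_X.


f is NOT continuous.

Compute f^{-1}(U) for each U ∈ τ_Y:
  U = ∅: f^{-1}(U) = ∅ ∈ τ_X ✓.
  U = {I}: f^{-1}(U) = {h, i, k} ∉ τ_X ✗.
  U = {I, J}: f^{-1}(U) = {h, i, k} ∉ τ_X ✗.
  U = {I, J, K}: f^{-1}(U) = {h, i, j, k} ∈ τ_X ✓.
Found U = {I} with f^{-1}(U) = {h, i, k} not in τ_X. Therefore f is NOT continuous.


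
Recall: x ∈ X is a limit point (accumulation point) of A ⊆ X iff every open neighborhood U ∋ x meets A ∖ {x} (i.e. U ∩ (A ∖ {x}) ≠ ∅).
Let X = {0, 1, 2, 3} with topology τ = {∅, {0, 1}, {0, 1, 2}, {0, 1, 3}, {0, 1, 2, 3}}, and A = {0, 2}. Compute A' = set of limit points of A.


A' = {1, 2, 3}

For each x ∈ X, list the open sets U ∈ τ with x ∈ U, then check whether U ∩ (A ∖ {x}) ≠ ∅ for every such U.
  x = 0: open {0, 1} ∋ x has {0, 1} ∩ (A ∖ {0}) = ∅, so x is NOT a limit point.
  x = 1: opens ∋ x are {0, 1}, {0, 1, 2}, {0, 1, 3}, {0, 1, 2, 3}; each meets A ∖ {1}, so x IS a limit point.
  x = 2: opens ∋ x are {0, 1, 2}, {0, 1, 2, 3}; each meets A ∖ {2}, so x IS a limit point.
  x = 3: opens ∋ x are {0, 1, 3}, {0, 1, 2, 3}; each meets A ∖ {3}, so x IS a limit point.
Collecting: A' = {1, 2, 3}.


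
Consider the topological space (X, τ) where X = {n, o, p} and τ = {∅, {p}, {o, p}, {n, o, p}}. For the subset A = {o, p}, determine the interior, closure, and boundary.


int(A) = {o, p}, cl(A) = {n, o, p}, ∂A = {n}.

Closed sets in (X, τ) are complements of opens:
  closed(X, τ) = {∅, {n}, {n, o}, {n, o, p}}.
int(A) = ⋃ {U ∈ τ : U ⊆ A}. Opens contained in A: ∅, {p}, {o, p}.
Taking the union of these: int(A) = {o, p}.
cl(A) = ⋂ {C closed : A ⊆ C}. Closed sets containing A: {n, o, p}.
Intersecting these: cl(A) = {n, o, p}.
∂A = cl(A) ∖ int(A) = {n, o, p} ∖ {o, p} = {n}.


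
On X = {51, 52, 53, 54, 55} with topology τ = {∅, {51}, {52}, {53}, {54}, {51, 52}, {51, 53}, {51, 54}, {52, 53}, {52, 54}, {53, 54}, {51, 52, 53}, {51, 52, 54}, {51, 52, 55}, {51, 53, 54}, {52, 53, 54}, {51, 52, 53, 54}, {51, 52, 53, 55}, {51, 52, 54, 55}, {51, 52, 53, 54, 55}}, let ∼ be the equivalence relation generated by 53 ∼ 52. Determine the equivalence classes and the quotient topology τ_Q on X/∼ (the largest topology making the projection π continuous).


X/∼ = {[51], [52=53], [54], [55]}; |τ_Q| = 10.

Equivalence classes: [51], [52=53], [54], [55].
Quotient map π: X → X/∼ sends 51 ↦ [51], 52 ↦ [52=53], 53 ↦ [52=53], 54 ↦ [54], 55 ↦ [55].
For each subset V ⊆ X/∼, compute π^{-1}(V) ⊆ X and check whether π^{-1}(V) ∈ τ. V is open in τ_Q iff π^{-1}(V) ∈ τ.
  V = {}: π^{-1}(V) = ∅ ∈ τ ✓.
  V = {[51]}: π^{-1}(V) = {51} ∈ τ ✓.
  V = {[52=53]}: π^{-1}(V) = {52, 53} ∈ τ ✓.
  V = {[51], [52=53]}: π^{-1}(V) = {51, 52, 53} ∈ τ ✓.
  V = {[54]}: π^{-1}(V) = {54} ∈ τ ✓.
  V = {[51], [54]}: π^{-1}(V) = {51, 54} ∈ τ ✓.
  V = {[52=53], [54]}: π^{-1}(V) = {52, 53, 54} ∈ τ ✓.
  V = {[51], [52=53], [54]}: π^{-1}(V) = {51, 52, 53, 54} ∈ τ ✓.
  V = {[55]}: π^{-1}(V) = {55} ∉ τ ✗.
  V = {[51], [55]}: π^{-1}(V) = {51, 55} ∉ τ ✗.
  V = {[52=53], [55]}: π^{-1}(V) = {52, 53, 55} ∉ τ ✗.
  V = {[51], [52=53], [55]}: π^{-1}(V) = {51, 52, 53, 55} ∈ τ ✓.
  V = {[54], [55]}: π^{-1}(V) = {54, 55} ∉ τ ✗.
  V = {[51], [54], [55]}: π^{-1}(V) = {51, 54, 55} ∉ τ ✗.
  V = {[52=53], [54], [55]}: π^{-1}(V) = {52, 53, 54, 55} ∉ τ ✗.
  V = {[51], [52=53], [54], [55]}: π^{-1}(V) = {51, 52, 53, 54, 55} ∈ τ ✓.
Open sets in the quotient: τ_Q = {{}, {[51]}, {[52=53]}, {[51], [52=53]}, {[54]}, {[51], [54]}, {[52=53], [54]}, {[51], [52=53], [54]}, {[51], [52=53], [55]}, {[51], [52=53], [54], [55]}} (10 elements).


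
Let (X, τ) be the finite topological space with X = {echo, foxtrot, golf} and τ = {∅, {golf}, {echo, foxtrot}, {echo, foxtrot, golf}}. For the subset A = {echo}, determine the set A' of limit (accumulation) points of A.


A' = {foxtrot}

For each x ∈ X, list the open sets U ∈ τ with x ∈ U, then check whether U ∩ (A ∖ {x}) ≠ ∅ for every such U.
  x = echo: open {echo, foxtrot} ∋ x has {echo, foxtrot} ∩ (A ∖ {echo}) = ∅, so x is NOT a limit point.
  x = foxtrot: opens ∋ x are {echo, foxtrot}, {echo, foxtrot, golf}; each meets A ∖ {foxtrot}, so x IS a limit point.
  x = golf: open {golf} ∋ x has {golf} ∩ (A ∖ {golf}) = ∅, so x is NOT a limit point.
Collecting: A' = {foxtrot}.


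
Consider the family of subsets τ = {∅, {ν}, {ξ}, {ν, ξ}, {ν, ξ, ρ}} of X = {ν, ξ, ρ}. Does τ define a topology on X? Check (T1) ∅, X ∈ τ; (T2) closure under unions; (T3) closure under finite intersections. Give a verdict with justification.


τ IS a topology on X.

Axiom (T1): ∅ ∈ τ? Yes; X ∈ τ? Yes.
Axiom (T2/T3): check pairwise unions and intersections of members of τ.
All pairwise intersections and unions checked — each lies in τ. Therefore τ satisfies (T1), (T2), (T3): it IS a topology on X.


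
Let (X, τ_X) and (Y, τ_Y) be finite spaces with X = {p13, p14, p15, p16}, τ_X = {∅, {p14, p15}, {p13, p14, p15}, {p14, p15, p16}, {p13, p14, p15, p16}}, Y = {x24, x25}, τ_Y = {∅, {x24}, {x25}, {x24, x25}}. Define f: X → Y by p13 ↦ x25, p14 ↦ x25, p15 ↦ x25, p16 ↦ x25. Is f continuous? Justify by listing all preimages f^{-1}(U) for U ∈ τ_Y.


f IS continuous.

Compute f^{-1}(U) for each U ∈ τ_Y:
  U = ∅: f^{-1}(U) = ∅ ∈ τ_X ✓.
  U = {x24}: f^{-1}(U) = ∅ ∈ τ_X ✓.
  U = {x25}: f^{-1}(U) = {p13, p14, p15, p16} ∈ τ_X ✓.
  U = {x24, x25}: f^{-1}(U) = {p13, p14, p15, p16} ∈ τ_X ✓.
Every preimage lies in τ_X, so f IS continuous.


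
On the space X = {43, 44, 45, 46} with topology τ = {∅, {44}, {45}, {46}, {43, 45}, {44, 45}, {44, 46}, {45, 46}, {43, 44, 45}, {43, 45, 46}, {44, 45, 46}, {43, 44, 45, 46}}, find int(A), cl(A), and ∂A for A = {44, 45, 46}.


int(A) = {44, 45, 46}, cl(A) = {43, 44, 45, 46}, ∂A = {43}.

Closed sets in (X, τ) are complements of opens:
  closed(X, τ) = {∅, {43}, {44}, {46}, {43, 44}, {43, 45}, {43, 46}, {44, 46}, {43, 44, 45}, {43, 44, 46}, {43, 45, 46}, {43, 44, 45, 46}}.
int(A) = ⋃ {U ∈ τ : U ⊆ A}. Opens contained in A: ∅, {44}, {45}, {46}, {44, 45}, {44, 46}, {45, 46}, {44, 45, 46}.
Taking the union of these: int(A) = {44, 45, 46}.
cl(A) = ⋂ {C closed : A ⊆ C}. Closed sets containing A: {43, 44, 45, 46}.
Intersecting these: cl(A) = {43, 44, 45, 46}.
∂A = cl(A) ∖ int(A) = {43, 44, 45, 46} ∖ {44, 45, 46} = {43}.


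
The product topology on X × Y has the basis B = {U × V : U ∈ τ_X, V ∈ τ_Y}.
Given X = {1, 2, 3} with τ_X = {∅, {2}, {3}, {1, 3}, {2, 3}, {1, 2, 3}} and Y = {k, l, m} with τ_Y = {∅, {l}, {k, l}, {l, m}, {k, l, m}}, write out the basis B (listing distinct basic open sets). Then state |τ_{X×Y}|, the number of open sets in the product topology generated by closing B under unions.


Basis B = {∅ × ∅, {2} × {l}, {3} × {l}, {1, 3} × {l}, {2} × {k, l}, {2} × {l, m}, {2, 3} × {l}, {3} × {k, l}, {3} × {l, m}, {1, 2, 3} × {l}, {2} × {k, l, m}, {3} × {k, l, m}, {1, 3} × {k, l}, {1, 3} × {l, m}, {2, 3} × {k, l}, {2, 3} × {l, m}, {1, 3} × {k, l, m}, {1, 2, 3} × {k, l}, {1, 2, 3} × {l, m}, {2, 3} × {k, l, m}, {1, 2, 3} × {k, l, m}}; |τ_{X×Y}| = 70.

Enumerate products U × V with U ∈ τ_X, V ∈ τ_Y (deduplicated):
  ∅ × ∅ = {} (∅)
  {2} × {l} = {(2,l)}
  {3} × {l} = {(3,l)}
  {1, 3} × {l} = {(1,l), (3,l)}
  {2} × {k, l} = {(2,k), (2,l)}
  {2} × {l, m} = {(2,l), (2,m)}
  {2, 3} × {l} = {(2,l), (3,l)}
  {3} × {k, l} = {(3,k), (3,l)}
  {3} × {l, m} = {(3,l), (3,m)}
  {1, 2, 3} × {l} = {(1,l), (2,l), (3,l)}
  {2} × {k, l, m} = {(2,k), (2,l), (2,m)}
  {3} × {k, l, m} = {(3,k), (3,l), (3,m)}
  {1, 3} × {k, l} = {(1,k), (1,l), (3,k), (3,l)}
  {1, 3} × {l, m} = {(1,l), (1,m), (3,l), (3,m)}
  {2, 3} × {k, l} = {(2,k), (2,l), (3,k), (3,l)}
  {2, 3} × {l, m} = {(2,l), (2,m), (3,l), (3,m)}
  {1, 3} × {k, l, m} = {(1,k), (1,l), (1,m), (3,k), (3,l), (3,m)}
  {1, 2, 3} × {k, l} = {(1,k), (1,l), (2,k), (2,l), (3,k), (3,l)}
  {1, 2, 3} × {l, m} = {(1,l), (1,m), (2,l), (2,m), (3,l), (3,m)}
  {2, 3} × {k, l, m} = {(2,k), (2,l), (2,m), (3,k), (3,l), (3,m)}
  {1, 2, 3} × {k, l, m} = {(1,k), (1,l), (1,m), (2,k), (2,l), (2,m), (3,k), (3,l), (3,m)}
These 21 distinct sets form the basis B.
Close under arbitrary unions to get τ_{X×Y}; counting gives |τ_{X×Y}| = 70.


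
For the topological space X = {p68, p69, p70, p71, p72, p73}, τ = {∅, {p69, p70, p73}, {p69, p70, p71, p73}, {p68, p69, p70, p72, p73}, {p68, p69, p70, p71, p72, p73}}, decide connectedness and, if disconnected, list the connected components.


(X, τ) is connected.

Find clopen sets (U ∈ τ with X ∖ U ∈ τ):
  U = ∅, X ∖ U = {p68, p69, p70, p71, p72, p73} — both open, so U is clopen.
  U = {p68, p69, p70, p71, p72, p73}, X ∖ U = ∅ — both open, so U is clopen.
Only trivial clopens (∅ and X) exist, so (X, τ) is connected.
Compute connected components by grouping points that agree on all clopens:
  component: {p68, p69, p70, p71, p72, p73}


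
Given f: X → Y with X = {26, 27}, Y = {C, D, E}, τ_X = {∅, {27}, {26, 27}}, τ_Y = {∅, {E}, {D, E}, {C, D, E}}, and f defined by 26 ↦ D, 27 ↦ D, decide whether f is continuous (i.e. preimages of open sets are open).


f IS continuous.

Compute f^{-1}(U) for each U ∈ τ_Y:
  U = ∅: f^{-1}(U) = ∅ ∈ τ_X ✓.
  U = {E}: f^{-1}(U) = ∅ ∈ τ_X ✓.
  U = {D, E}: f^{-1}(U) = {26, 27} ∈ τ_X ✓.
  U = {C, D, E}: f^{-1}(U) = {26, 27} ∈ τ_X ✓.
Every preimage lies in τ_X, so f IS continuous.
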